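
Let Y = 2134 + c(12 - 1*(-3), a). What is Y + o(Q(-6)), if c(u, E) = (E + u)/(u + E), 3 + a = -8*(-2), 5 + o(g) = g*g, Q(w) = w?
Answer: 2166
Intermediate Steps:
o(g) = -5 + g² (o(g) = -5 + g*g = -5 + g²)
a = 13 (a = -3 - 8*(-2) = -3 + 16 = 13)
c(u, E) = 1 (c(u, E) = (E + u)/(E + u) = 1)
Y = 2135 (Y = 2134 + 1 = 2135)
Y + o(Q(-6)) = 2135 + (-5 + (-6)²) = 2135 + (-5 + 36) = 2135 + 31 = 2166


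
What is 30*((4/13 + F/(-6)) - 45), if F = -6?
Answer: -17040/13 ≈ -1310.8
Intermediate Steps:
30*((4/13 + F/(-6)) - 45) = 30*((4/13 - 6/(-6)) - 45) = 30*((4*(1/13) - 6*(-⅙)) - 45) = 30*((4/13 + 1) - 45) = 30*(17/13 - 45) = 30*(-568/13) = -17040/13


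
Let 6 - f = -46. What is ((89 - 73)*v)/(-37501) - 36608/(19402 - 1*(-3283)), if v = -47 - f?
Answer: -102838736/65439245 ≈ -1.5715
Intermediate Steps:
f = 52 (f = 6 - 1*(-46) = 6 + 46 = 52)
v = -99 (v = -47 - 1*52 = -47 - 52 = -99)
((89 - 73)*v)/(-37501) - 36608/(19402 - 1*(-3283)) = ((89 - 73)*(-99))/(-37501) - 36608/(19402 - 1*(-3283)) = (16*(-99))*(-1/37501) - 36608/(19402 + 3283) = -1584*(-1/37501) - 36608/22685 = 1584/37501 - 36608*1/22685 = 1584/37501 - 2816/1745 = -102838736/65439245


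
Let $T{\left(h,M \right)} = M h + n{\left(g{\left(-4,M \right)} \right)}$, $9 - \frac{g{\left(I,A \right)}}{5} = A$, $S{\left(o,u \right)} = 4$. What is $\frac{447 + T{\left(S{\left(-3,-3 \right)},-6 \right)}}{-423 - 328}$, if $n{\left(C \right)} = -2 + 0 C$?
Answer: $- \frac{421}{751} \approx -0.56059$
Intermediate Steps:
$g{\left(I,A \right)} = 45 - 5 A$
$n{\left(C \right)} = -2$ ($n{\left(C \right)} = -2 + 0 = -2$)
$T{\left(h,M \right)} = -2 + M h$ ($T{\left(h,M \right)} = M h - 2 = -2 + M h$)
$\frac{447 + T{\left(S{\left(-3,-3 \right)},-6 \right)}}{-423 - 328} = \frac{447 - 26}{-423 - 328} = \frac{447 - 26}{-751} = \left(447 - 26\right) \left(- \frac{1}{751}\right) = 421 \left(- \frac{1}{751}\right) = - \frac{421}{751}$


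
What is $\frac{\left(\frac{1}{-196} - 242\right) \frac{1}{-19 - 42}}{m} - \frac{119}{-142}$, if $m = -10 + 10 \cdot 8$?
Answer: $\frac{53164483}{59421320} \approx 0.8947$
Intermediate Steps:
$m = 70$ ($m = -10 + 80 = 70$)
$\frac{\left(\frac{1}{-196} - 242\right) \frac{1}{-19 - 42}}{m} - \frac{119}{-142} = \frac{\left(\frac{1}{-196} - 242\right) \frac{1}{-19 - 42}}{70} - \frac{119}{-142} = \frac{- \frac{1}{196} - 242}{-61} \cdot \frac{1}{70} - - \frac{119}{142} = \left(- \frac{47433}{196}\right) \left(- \frac{1}{61}\right) \frac{1}{70} + \frac{119}{142} = \frac{47433}{11956} \cdot \frac{1}{70} + \frac{119}{142} = \frac{47433}{836920} + \frac{119}{142} = \frac{53164483}{59421320}$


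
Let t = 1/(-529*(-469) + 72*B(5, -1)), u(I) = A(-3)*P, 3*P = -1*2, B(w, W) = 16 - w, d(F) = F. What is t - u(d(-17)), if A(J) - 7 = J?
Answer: 1991147/746679 ≈ 2.6667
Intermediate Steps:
A(J) = 7 + J
P = -⅔ (P = (-1*2)/3 = (⅓)*(-2) = -⅔ ≈ -0.66667)
u(I) = -8/3 (u(I) = (7 - 3)*(-⅔) = 4*(-⅔) = -8/3)
t = 1/248893 (t = 1/(-529*(-469) + 72*(16 - 1*5)) = 1/(248101 + 72*(16 - 5)) = 1/(248101 + 72*11) = 1/(248101 + 792) = 1/248893 ≈ 4.0178e-6)
t - u(d(-17)) = 1/248893 - 1*(-8/3) = 1/248893 + 8/3 = 1991147/746679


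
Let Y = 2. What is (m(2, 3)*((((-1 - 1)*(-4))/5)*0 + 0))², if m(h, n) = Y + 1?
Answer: 0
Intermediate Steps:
m(h, n) = 3 (m(h, n) = 2 + 1 = 3)
(m(2, 3)*((((-1 - 1)*(-4))/5)*0 + 0))² = (3*((((-1 - 1)*(-4))/5)*0 + 0))² = (3*((-2*(-4)*(⅕))*0 + 0))² = (3*((8*(⅕))*0 + 0))² = (3*((8/5)*0 + 0))² = (3*(0 + 0))² = (3*0)² = 0² = 0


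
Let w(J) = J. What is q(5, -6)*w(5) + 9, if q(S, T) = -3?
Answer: -6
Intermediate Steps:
q(5, -6)*w(5) + 9 = -3*5 + 9 = -15 + 9 = -6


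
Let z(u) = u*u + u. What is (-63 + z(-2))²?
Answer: 3721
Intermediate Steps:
z(u) = u + u² (z(u) = u² + u = u + u²)
(-63 + z(-2))² = (-63 - 2*(1 - 2))² = (-63 - 2*(-1))² = (-63 + 2)² = (-61)² = 3721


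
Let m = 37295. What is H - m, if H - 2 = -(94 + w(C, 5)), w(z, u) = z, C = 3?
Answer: -37390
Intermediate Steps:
H = -95 (H = 2 - (94 + 3) = 2 - 1*97 = 2 - 97 = -95)
H - m = -95 - 1*37295 = -95 - 37295 = -37390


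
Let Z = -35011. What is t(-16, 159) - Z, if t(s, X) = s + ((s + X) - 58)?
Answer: 35080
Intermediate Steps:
t(s, X) = -58 + X + 2*s (t(s, X) = s + ((X + s) - 58) = s + (-58 + X + s) = -58 + X + 2*s)
t(-16, 159) - Z = (-58 + 159 + 2*(-16)) - 1*(-35011) = (-58 + 159 - 32) + 35011 = 69 + 35011 = 35080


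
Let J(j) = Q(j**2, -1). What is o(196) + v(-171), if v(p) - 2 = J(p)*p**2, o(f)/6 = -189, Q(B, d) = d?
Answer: -30373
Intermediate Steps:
J(j) = -1
o(f) = -1134 (o(f) = 6*(-189) = -1134)
v(p) = 2 - p**2
o(196) + v(-171) = -1134 + (2 - 1*(-171)**2) = -1134 + (2 - 1*29241) = -1134 + (2 - 29241) = -1134 - 29239 = -30373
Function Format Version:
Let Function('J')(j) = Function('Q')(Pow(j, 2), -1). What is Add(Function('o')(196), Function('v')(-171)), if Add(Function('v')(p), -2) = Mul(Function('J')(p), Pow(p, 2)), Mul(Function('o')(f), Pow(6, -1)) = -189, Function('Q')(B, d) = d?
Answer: -30373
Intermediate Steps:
Function('J')(j) = -1
Function('o')(f) = -1134 (Function('o')(f) = Mul(6, -189) = -1134)
Function('v')(p) = Add(2, Mul(-1, Pow(p, 2)))
Add(Function('o')(196), Function('v')(-171)) = Add(-1134, Add(2, Mul(-1, Pow(-171, 2)))) = Add(-1134, Add(2, Mul(-1, 29241))) = Add(-1134, Add(2, -29241)) = Add(-1134, -29239) = -30373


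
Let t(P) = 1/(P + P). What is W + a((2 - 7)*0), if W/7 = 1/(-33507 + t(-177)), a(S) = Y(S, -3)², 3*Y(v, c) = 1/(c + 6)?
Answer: 1665823/137254257 ≈ 0.012137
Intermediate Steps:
Y(v, c) = 1/(3*(6 + c)) (Y(v, c) = 1/(3*(c + 6)) = 1/(3*(6 + c)))
t(P) = 1/(2*P)
a(S) = 1/81 (a(S) = (1/(3*(6 - 3)))² = ((⅓)/3)² = ((⅓)*(⅓))² = (⅑)² = 1/81)
W = -354/1694497 (W = 7/(-33507 + (½)/(-177)) = 7/(-33507 + (½)*(-1/177)) = 7/(-33507 - 1/354) = 7/(-11861479/354) = 7*(-354/11861479) = -354/1694497 ≈ -0.00020891)
W + a((2 - 7)*0) = -354/1694497 + 1/81 = 1665823/137254257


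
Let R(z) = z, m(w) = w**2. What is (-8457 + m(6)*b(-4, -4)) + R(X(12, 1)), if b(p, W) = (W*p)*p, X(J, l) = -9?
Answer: -10770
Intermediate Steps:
b(p, W) = W*p**2
(-8457 + m(6)*b(-4, -4)) + R(X(12, 1)) = (-8457 + 6**2*(-4*(-4)**2)) - 9 = (-8457 + 36*(-4*16)) - 9 = (-8457 + 36*(-64)) - 9 = (-8457 - 2304) - 9 = -10761 - 9 = -10770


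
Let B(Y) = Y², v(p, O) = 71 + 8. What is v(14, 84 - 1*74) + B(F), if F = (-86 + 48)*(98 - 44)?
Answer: 4210783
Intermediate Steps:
v(p, O) = 79
F = -2052 (F = -38*54 = -2052)
v(14, 84 - 1*74) + B(F) = 79 + (-2052)² = 79 + 4210704 = 4210783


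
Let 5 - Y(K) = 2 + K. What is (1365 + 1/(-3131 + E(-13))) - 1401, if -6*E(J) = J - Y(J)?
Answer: -675258/18757 ≈ -36.000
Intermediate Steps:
Y(K) = 3 - K (Y(K) = 5 - (2 + K) = 5 + (-2 - K) = 3 - K)
E(J) = ½ - J/3 (E(J) = -(J - (3 - J))/6 = -(J + (-3 + J))/6 = -(-3 + 2*J)/6 = ½ - J/3)
(1365 + 1/(-3131 + E(-13))) - 1401 = (1365 + 1/(-3131 + (½ - ⅓*(-13)))) - 1401 = (1365 + 1/(-3131 + (½ + 13/3))) - 1401 = (1365 + 1/(-3131 + 29/6)) - 1401 = (1365 + 1/(-18757/6)) - 1401 = (1365 - 6/18757) - 1401 = 25603299/18757 - 1401 = -675258/18757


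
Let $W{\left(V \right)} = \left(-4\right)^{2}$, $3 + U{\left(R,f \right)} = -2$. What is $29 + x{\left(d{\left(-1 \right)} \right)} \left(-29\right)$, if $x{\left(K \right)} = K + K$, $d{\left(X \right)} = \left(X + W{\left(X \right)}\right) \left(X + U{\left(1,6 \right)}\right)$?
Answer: $5249$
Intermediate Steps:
$U{\left(R,f \right)} = -5$ ($U{\left(R,f \right)} = -3 - 2 = -5$)
$W{\left(V \right)} = 16$
$d{\left(X \right)} = \left(-5 + X\right) \left(16 + X\right)$ ($d{\left(X \right)} = \left(X + 16\right) \left(X - 5\right) = \left(16 + X\right) \left(-5 + X\right) = \left(-5 + X\right) \left(16 + X\right)$)
$x{\left(K \right)} = 2 K$
$29 + x{\left(d{\left(-1 \right)} \right)} \left(-29\right) = 29 + 2 \left(-80 + \left(-1\right)^{2} + 11 \left(-1\right)\right) \left(-29\right) = 29 + 2 \left(-80 + 1 - 11\right) \left(-29\right) = 29 + 2 \left(-90\right) \left(-29\right) = 29 - -5220 = 29 + 5220 = 5249$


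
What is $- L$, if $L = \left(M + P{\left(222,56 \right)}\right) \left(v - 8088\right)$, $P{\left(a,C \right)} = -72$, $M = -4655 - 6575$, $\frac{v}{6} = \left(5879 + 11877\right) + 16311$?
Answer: $2218740828$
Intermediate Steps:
$v = 204402$ ($v = 6 \left(\left(5879 + 11877\right) + 16311\right) = 6 \left(17756 + 16311\right) = 6 \cdot 34067 = 204402$)
$M = -11230$
$L = -2218740828$ ($L = \left(-11230 - 72\right) \left(204402 - 8088\right) = \left(-11302\right) 196314 = -2218740828$)
$- L = \left(-1\right) \left(-2218740828\right) = 2218740828$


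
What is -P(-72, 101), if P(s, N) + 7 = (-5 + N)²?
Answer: -9209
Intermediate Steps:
P(s, N) = -7 + (-5 + N)²
-P(-72, 101) = -(-7 + (-5 + 101)²) = -(-7 + 96²) = -(-7 + 9216) = -1*9209 = -9209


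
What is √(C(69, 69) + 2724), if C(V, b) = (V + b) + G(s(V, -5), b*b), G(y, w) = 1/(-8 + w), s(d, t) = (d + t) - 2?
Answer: √1319499439/679 ≈ 53.498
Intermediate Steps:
s(d, t) = -2 + d + t
C(V, b) = V + b + 1/(-8 + b²) (C(V, b) = (V + b) + 1/(-8 + b*b) = (V + b) + 1/(-8 + b²) = V + b + 1/(-8 + b²))
√(C(69, 69) + 2724) = √((1 + (-8 + 69²)*(69 + 69))/(-8 + 69²) + 2724) = √((1 + (-8 + 4761)*138)/(-8 + 4761) + 2724) = √((1 + 4753*138)/4753 + 2724) = √((1 + 655914)/4753 + 2724) = √((1/4753)*655915 + 2724) = √(655915/4753 + 2724) = √(13603087/4753) = √1319499439/679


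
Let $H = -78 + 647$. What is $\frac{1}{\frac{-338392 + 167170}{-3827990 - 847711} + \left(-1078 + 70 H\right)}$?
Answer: $\frac{1558567}{60397645458} \approx 2.5805 \cdot 10^{-5}$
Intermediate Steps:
$H = 569$
$\frac{1}{\frac{-338392 + 167170}{-3827990 - 847711} + \left(-1078 + 70 H\right)} = \frac{1}{\frac{-338392 + 167170}{-3827990 - 847711} + \left(-1078 + 70 \cdot 569\right)} = \frac{1}{- \frac{171222}{-4675701} + \left(-1078 + 39830\right)} = \frac{1}{\left(-171222\right) \left(- \frac{1}{4675701}\right) + 38752} = \frac{1}{\frac{57074}{1558567} + 38752} = \frac{1}{\frac{60397645458}{1558567}} = \frac{1558567}{60397645458}$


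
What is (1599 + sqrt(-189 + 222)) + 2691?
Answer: 4290 + sqrt(33) ≈ 4295.7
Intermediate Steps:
(1599 + sqrt(-189 + 222)) + 2691 = (1599 + sqrt(33)) + 2691 = 4290 + sqrt(33)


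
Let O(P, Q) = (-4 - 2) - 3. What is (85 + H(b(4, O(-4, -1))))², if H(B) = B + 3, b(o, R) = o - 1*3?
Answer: 7921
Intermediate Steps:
O(P, Q) = -9 (O(P, Q) = -6 - 3 = -9)
b(o, R) = -3 + o (b(o, R) = o - 3 = -3 + o)
H(B) = 3 + B
(85 + H(b(4, O(-4, -1))))² = (85 + (3 + (-3 + 4)))² = (85 + (3 + 1))² = (85 + 4)² = 89² = 7921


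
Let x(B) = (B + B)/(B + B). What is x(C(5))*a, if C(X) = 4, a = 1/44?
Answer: 1/44 ≈ 0.022727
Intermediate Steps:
a = 1/44 ≈ 0.022727
x(B) = 1 (x(B) = (2*B)/((2*B)) = (2*B)*(1/(2*B)) = 1)
x(C(5))*a = 1*(1/44) = 1/44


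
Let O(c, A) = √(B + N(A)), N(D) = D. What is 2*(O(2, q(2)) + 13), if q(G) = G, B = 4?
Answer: 26 + 2*√6 ≈ 30.899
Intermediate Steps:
O(c, A) = √(4 + A)
2*(O(2, q(2)) + 13) = 2*(√(4 + 2) + 13) = 2*(√6 + 13) = 2*(13 + √6) = 26 + 2*√6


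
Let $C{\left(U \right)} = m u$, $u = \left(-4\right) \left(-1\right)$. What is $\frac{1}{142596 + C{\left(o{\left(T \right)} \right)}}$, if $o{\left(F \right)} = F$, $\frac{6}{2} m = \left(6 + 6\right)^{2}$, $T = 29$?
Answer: $\frac{1}{142788} \approx 7.0034 \cdot 10^{-6}$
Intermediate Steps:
$u = 4$
$m = 48$ ($m = \frac{\left(6 + 6\right)^{2}}{3} = \frac{12^{2}}{3} = \frac{1}{3} \cdot 144 = 48$)
$C{\left(U \right)} = 192$ ($C{\left(U \right)} = 48 \cdot 4 = 192$)
$\frac{1}{142596 + C{\left(o{\left(T \right)} \right)}} = \frac{1}{142596 + 192} = \frac{1}{142788}$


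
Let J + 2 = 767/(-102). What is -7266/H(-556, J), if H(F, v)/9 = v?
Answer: 82348/971 ≈ 84.807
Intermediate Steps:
J = -971/102 (J = -2 + 767/(-102) = -2 + 767*(-1/102) = -2 - 767/102 = -971/102 ≈ -9.5196)
H(F, v) = 9*v
-7266/H(-556, J) = -7266/(9*(-971/102)) = -7266/(-2913/34) = -7266*(-34/2913) = 82348/971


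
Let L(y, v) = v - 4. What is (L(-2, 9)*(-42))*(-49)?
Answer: 10290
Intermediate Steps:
L(y, v) = -4 + v
(L(-2, 9)*(-42))*(-49) = ((-4 + 9)*(-42))*(-49) = (5*(-42))*(-49) = -210*(-49) = 10290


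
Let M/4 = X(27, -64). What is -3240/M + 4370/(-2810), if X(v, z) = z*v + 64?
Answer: -249779/233792 ≈ -1.0684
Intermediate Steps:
X(v, z) = 64 + v*z (X(v, z) = v*z + 64 = 64 + v*z)
M = -6656 (M = 4*(64 + 27*(-64)) = 4*(64 - 1728) = 4*(-1664) = -6656)
-3240/M + 4370/(-2810) = -3240/(-6656) + 4370/(-2810) = -3240*(-1/6656) + 4370*(-1/2810) = 405/832 - 437/281 = -249779/233792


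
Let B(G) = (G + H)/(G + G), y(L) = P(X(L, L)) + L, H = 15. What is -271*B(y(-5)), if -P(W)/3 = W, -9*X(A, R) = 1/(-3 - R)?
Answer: 16531/58 ≈ 285.02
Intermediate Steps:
X(A, R) = -1/(9*(-3 - R))
P(W) = -3*W
y(L) = L - 1/(3*(3 + L)) (y(L) = -1/(3*(3 + L)) + L = L - 1/(3*(3 + L)))
B(G) = (15 + G)/(2*G) (B(G) = (G + 15)/(G + G) = (15 + G)/((2*G)) = (15 + G)*(1/(2*G)) = (15 + G)/(2*G))
-271*B(y(-5)) = -271*(15 + (-⅓ - 5*(3 - 5))/(3 - 5))/(2*((-⅓ - 5*(3 - 5))/(3 - 5))) = -271*(15 + (-⅓ - 5*(-2))/(-2))/(2*((-⅓ - 5*(-2))/(-2))) = -271*(15 - (-⅓ + 10)/2)/(2*((-(-⅓ + 10)/2))) = -271*(15 - ½*29/3)/(2*((-½*29/3))) = -271*(15 - 29/6)/(2*(-29/6)) = -271*(-6)*61/(2*29*6) = -271*(-61/58) = 16531/58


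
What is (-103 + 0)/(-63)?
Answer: 103/63 ≈ 1.6349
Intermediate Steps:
(-103 + 0)/(-63) = -1/63*(-103) = 103/63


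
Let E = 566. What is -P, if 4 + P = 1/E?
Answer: 2263/566 ≈ 3.9982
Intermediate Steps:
P = -2263/566 (P = -4 + 1/566 = -2263/566 ≈ -3.9982)
-P = -1*(-2263/566) = 2263/566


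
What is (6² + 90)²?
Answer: 15876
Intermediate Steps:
(6² + 90)² = (36 + 90)² = 126² = 15876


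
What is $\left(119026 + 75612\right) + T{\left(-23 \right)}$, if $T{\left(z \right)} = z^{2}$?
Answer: $195167$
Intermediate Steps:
$\left(119026 + 75612\right) + T{\left(-23 \right)} = \left(119026 + 75612\right) + \left(-23\right)^{2} = 194638 + 529 = 195167$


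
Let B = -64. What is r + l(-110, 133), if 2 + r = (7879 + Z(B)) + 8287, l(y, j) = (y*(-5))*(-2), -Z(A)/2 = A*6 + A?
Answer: 15960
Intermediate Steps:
Z(A) = -14*A (Z(A) = -2*(A*6 + A) = -2*(6*A + A) = -14*A)
l(y, j) = 10*y (l(y, j) = -5*y*(-2) = 10*y)
r = 17060 (r = -2 + ((7879 - 14*(-64)) + 8287) = -2 + ((7879 + 896) + 8287) = -2 + (8775 + 8287) = -2 + 17062 = 17060)
r + l(-110, 133) = 17060 + 10*(-110) = 17060 - 1100 = 15960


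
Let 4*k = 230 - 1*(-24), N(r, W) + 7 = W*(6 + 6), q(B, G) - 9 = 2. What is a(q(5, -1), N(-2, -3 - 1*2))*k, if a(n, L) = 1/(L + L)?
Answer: -127/268 ≈ -0.47388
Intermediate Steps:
q(B, G) = 11 (q(B, G) = 9 + 2 = 11)
N(r, W) = -7 + 12*W (N(r, W) = -7 + W*(6 + 6) = -7 + W*12 = -7 + 12*W)
a(n, L) = 1/(2*L)
k = 127/2 (k = (230 - 1*(-24))/4 = (230 + 24)/4 = (¼)*254 = 127/2 ≈ 63.500)
a(q(5, -1), N(-2, -3 - 1*2))*k = (1/(2*(-7 + 12*(-3 - 1*2))))*(127/2) = (1/(2*(-7 + 12*(-3 - 2))))*(127/2) = (1/(2*(-7 + 12*(-5))))*(127/2) = (1/(2*(-7 - 60)))*(127/2) = ((½)/(-67))*(127/2) = ((½)*(-1/67))*(127/2) = -1/134*127/2 = -127/268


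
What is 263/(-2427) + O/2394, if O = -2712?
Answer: -133549/107597 ≈ -1.2412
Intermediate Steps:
263/(-2427) + O/2394 = 263/(-2427) - 2712/2394 = 263*(-1/2427) - 2712*1/2394 = -263/2427 - 452/399 = -133549/107597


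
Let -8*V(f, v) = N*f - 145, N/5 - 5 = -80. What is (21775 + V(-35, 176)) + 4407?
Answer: 49119/2 ≈ 24560.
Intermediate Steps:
N = -375 (N = 25 + 5*(-80) = 25 - 400 = -375)
V(f, v) = 145/8 + 375*f/8 (V(f, v) = -(-375*f - 145)/8 = -(-145 - 375*f)/8 = 145/8 + 375*f/8)
(21775 + V(-35, 176)) + 4407 = (21775 + (145/8 + (375/8)*(-35))) + 4407 = (21775 + (145/8 - 13125/8)) + 4407 = (21775 - 3245/2) + 4407 = 40305/2 + 4407 = 49119/2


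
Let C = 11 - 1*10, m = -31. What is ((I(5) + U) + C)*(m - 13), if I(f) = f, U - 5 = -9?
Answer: -88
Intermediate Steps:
U = -4 (U = 5 - 9 = -4)
C = 1 (C = 11 - 10 = 1)
((I(5) + U) + C)*(m - 13) = ((5 - 4) + 1)*(-31 - 13) = (1 + 1)*(-44) = 2*(-44) = -88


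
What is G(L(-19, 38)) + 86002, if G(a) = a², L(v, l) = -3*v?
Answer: 89251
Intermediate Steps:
G(L(-19, 38)) + 86002 = (-3*(-19))² + 86002 = 57² + 86002 = 3249 + 86002 = 89251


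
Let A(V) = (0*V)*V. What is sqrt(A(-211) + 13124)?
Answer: 2*sqrt(3281) ≈ 114.56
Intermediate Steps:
A(V) = 0 (A(V) = 0*V = 0)
sqrt(A(-211) + 13124) = sqrt(0 + 13124) = sqrt(13124) = 2*sqrt(3281)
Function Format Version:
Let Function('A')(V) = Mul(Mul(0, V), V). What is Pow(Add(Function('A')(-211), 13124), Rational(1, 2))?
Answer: Mul(2, Pow(3281, Rational(1, 2))) ≈ 114.56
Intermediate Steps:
Function('A')(V) = 0 (Function('A')(V) = Mul(0, V) = 0)
Pow(Add(Function('A')(-211), 13124), Rational(1, 2)) = Pow(Add(0, 13124), Rational(1, 2)) = Pow(13124, Rational(1, 2)) = Mul(2, Pow(3281, Rational(1, 2)))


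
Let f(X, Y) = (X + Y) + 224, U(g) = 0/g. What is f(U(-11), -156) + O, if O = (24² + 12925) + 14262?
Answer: 27831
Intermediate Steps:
U(g) = 0
f(X, Y) = 224 + X + Y
O = 27763 (O = (576 + 12925) + 14262 = 13501 + 14262 = 27763)
f(U(-11), -156) + O = (224 + 0 - 156) + 27763 = 68 + 27763 = 27831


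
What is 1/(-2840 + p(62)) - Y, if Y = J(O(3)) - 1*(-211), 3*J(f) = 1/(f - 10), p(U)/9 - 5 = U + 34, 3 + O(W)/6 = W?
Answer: -12221329/57930 ≈ -210.97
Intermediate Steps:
O(W) = -18 + 6*W
p(U) = 351 + 9*U (p(U) = 45 + 9*(U + 34) = 45 + 9*(34 + U) = 45 + (306 + 9*U) = 351 + 9*U)
J(f) = 1/(3*(-10 + f)) (J(f) = 1/(3*(f - 10)) = 1/(3*(-10 + f)))
Y = 6329/30 (Y = 1/(3*(-10 + (-18 + 6*3))) - 1*(-211) = 1/(3*(-10 + (-18 + 18))) + 211 = 1/(3*(-10 + 0)) + 211 = (⅓)/(-10) + 211 = (⅓)*(-⅒) + 211 = -1/30 + 211 = 6329/30 ≈ 210.97)
1/(-2840 + p(62)) - Y = 1/(-2840 + (351 + 9*62)) - 1*6329/30 = 1/(-2840 + (351 + 558)) - 6329/30 = 1/(-2840 + 909) - 6329/30 = 1/(-1931) - 6329/30 = -1/1931 - 6329/30 = -12221329/57930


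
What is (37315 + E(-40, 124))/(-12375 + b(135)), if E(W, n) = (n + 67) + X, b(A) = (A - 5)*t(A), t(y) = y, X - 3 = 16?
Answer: 1501/207 ≈ 7.2512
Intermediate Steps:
X = 19 (X = 3 + 16 = 19)
b(A) = A*(-5 + A) (b(A) = (A - 5)*A = (-5 + A)*A = A*(-5 + A))
E(W, n) = 86 + n (E(W, n) = (n + 67) + 19 = (67 + n) + 19 = 86 + n)
(37315 + E(-40, 124))/(-12375 + b(135)) = (37315 + (86 + 124))/(-12375 + 135*(-5 + 135)) = (37315 + 210)/(-12375 + 135*130) = 37525/(-12375 + 17550) = 37525/5175 = 37525*(1/5175) = 1501/207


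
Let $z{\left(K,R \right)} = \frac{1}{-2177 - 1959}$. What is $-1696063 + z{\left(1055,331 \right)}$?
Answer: $- \frac{7014916569}{4136} \approx -1.6961 \cdot 10^{6}$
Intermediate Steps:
$z{\left(K,R \right)} = - \frac{1}{4136}$ ($z{\left(K,R \right)} = \frac{1}{-4136} = - \frac{1}{4136}$)
$-1696063 + z{\left(1055,331 \right)} = -1696063 - \frac{1}{4136} = - \frac{7014916569}{4136}$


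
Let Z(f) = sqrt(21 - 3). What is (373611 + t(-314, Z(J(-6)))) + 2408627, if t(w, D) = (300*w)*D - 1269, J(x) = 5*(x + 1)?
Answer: 2780969 - 282600*sqrt(2) ≈ 2.3813e+6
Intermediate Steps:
J(x) = 5 + 5*x (J(x) = 5*(1 + x) = 5 + 5*x)
Z(f) = 3*sqrt(2) (Z(f) = sqrt(18) = 3*sqrt(2))
t(w, D) = -1269 + 300*D*w (t(w, D) = 300*D*w - 1269 = -1269 + 300*D*w)
(373611 + t(-314, Z(J(-6)))) + 2408627 = (373611 + (-1269 + 300*(3*sqrt(2))*(-314))) + 2408627 = (373611 + (-1269 - 282600*sqrt(2))) + 2408627 = (372342 - 282600*sqrt(2)) + 2408627 = 2780969 - 282600*sqrt(2)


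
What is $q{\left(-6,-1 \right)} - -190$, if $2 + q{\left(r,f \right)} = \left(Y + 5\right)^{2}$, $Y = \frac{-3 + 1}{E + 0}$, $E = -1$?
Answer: $237$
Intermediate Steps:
$Y = 2$ ($Y = \frac{-3 + 1}{-1 + 0} = - \frac{2}{-1} = \left(-2\right) \left(-1\right) = 2$)
$q{\left(r,f \right)} = 47$ ($q{\left(r,f \right)} = -2 + \left(2 + 5\right)^{2} = -2 + 7^{2} = -2 + 49 = 47$)
$q{\left(-6,-1 \right)} - -190 = 47 - -190 = 47 + 190 = 237$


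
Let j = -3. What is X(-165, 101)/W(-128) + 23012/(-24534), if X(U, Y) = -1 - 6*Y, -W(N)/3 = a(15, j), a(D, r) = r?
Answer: -838847/12267 ≈ -68.382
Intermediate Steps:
W(N) = 9 (W(N) = -3*(-3) = 9)
X(-165, 101)/W(-128) + 23012/(-24534) = (-1 - 6*101)/9 + 23012/(-24534) = (-1 - 606)*(⅑) + 23012*(-1/24534) = -607*⅑ - 11506/12267 = -607/9 - 11506/12267 = -838847/12267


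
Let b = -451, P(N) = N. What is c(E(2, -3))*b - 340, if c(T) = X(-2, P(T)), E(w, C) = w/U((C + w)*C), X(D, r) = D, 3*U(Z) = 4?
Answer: 562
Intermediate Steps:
U(Z) = 4/3 (U(Z) = (1/3)*4 = 4/3)
E(w, C) = 3*w/4 (E(w, C) = w/(4/3) = w*(3/4) = 3*w/4)
c(T) = -2
c(E(2, -3))*b - 340 = -2*(-451) - 340 = 902 - 340 = 562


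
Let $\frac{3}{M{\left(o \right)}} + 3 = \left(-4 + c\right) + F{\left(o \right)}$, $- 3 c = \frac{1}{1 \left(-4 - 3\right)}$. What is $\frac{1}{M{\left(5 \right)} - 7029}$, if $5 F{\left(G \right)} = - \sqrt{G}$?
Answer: $- \frac{27633223}{194245897932} - \frac{49 \sqrt{5}}{194245897932} \approx -0.00014226$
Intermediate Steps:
$F{\left(G \right)} = - \frac{\sqrt{G}}{5}$ ($F{\left(G \right)} = \frac{\left(-1\right) \sqrt{G}}{5} = - \frac{\sqrt{G}}{5}$)
$c = \frac{1}{21}$ ($c = - \frac{1}{3 \cdot 1 \left(-4 - 3\right)} = - \frac{1}{3 \cdot 1 \left(-7\right)} = - \frac{1}{3 \left(-7\right)} = \left(- \frac{1}{3}\right) \left(- \frac{1}{7}\right) = \frac{1}{21} \approx 0.047619$)
$M{\left(o \right)} = \frac{3}{- \frac{146}{21} - \frac{\sqrt{o}}{5}}$ ($M{\left(o \right)} = \frac{3}{-3 - \left(\frac{83}{21} + \frac{\sqrt{o}}{5}\right)} = \frac{3}{- \frac{146}{21} - \frac{\sqrt{o}}{5}}$)
$\frac{1}{M{\left(5 \right)} - 7029} = \frac{1}{- \frac{315}{730 + 21 \sqrt{5}} - 7029} = \frac{1}{-7029 - \frac{315}{730 + 21 \sqrt{5}}}$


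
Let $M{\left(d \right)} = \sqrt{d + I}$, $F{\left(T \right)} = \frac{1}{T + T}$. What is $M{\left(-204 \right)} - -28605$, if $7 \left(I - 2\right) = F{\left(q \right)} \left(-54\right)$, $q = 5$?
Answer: $28605 + \frac{i \sqrt{248395}}{35} \approx 28605.0 + 14.24 i$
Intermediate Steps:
$F{\left(T \right)} = \frac{1}{2 T}$
$I = \frac{43}{35}$ ($I = 2 + \frac{\frac{1}{2 \cdot 5} \left(-54\right)}{7} = 2 + \frac{\frac{1}{2} \cdot \frac{1}{5} \left(-54\right)}{7} = 2 + \frac{\frac{1}{10} \left(-54\right)}{7} = 2 + \frac{1}{7} \left(- \frac{27}{5}\right) = 2 - \frac{27}{35} = \frac{43}{35} \approx 1.2286$)
$M{\left(d \right)} = \sqrt{\frac{43}{35} + d}$ ($M{\left(d \right)} = \sqrt{d + \frac{43}{35}} = \sqrt{\frac{43}{35} + d}$)
$M{\left(-204 \right)} - -28605 = \frac{\sqrt{1505 + 1225 \left(-204\right)}}{35} - -28605 = \frac{\sqrt{1505 - 249900}}{35} + 28605 = \frac{\sqrt{-248395}}{35} + 28605 = \frac{i \sqrt{248395}}{35} + 28605 = 28605 + \frac{i \sqrt{248395}}{35}$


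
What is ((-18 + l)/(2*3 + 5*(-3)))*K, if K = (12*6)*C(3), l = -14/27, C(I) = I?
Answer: 4000/9 ≈ 444.44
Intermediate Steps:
l = -14/27 (l = -14*1/27 = -14/27 ≈ -0.51852)
K = 216 (K = (12*6)*3 = 72*3 = 216)
((-18 + l)/(2*3 + 5*(-3)))*K = ((-18 - 14/27)/(2*3 + 5*(-3)))*216 = -500/(27*(6 - 15))*216 = -500/27/(-9)*216 = -500/27*(-1/9)*216 = (500/243)*216 = 4000/9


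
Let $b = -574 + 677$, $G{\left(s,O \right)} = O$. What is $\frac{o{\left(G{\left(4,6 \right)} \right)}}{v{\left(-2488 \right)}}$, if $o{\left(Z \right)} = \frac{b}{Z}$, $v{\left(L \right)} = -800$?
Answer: $- \frac{103}{4800} \approx -0.021458$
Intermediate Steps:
$b = 103$
$o{\left(Z \right)} = \frac{103}{Z}$
$\frac{o{\left(G{\left(4,6 \right)} \right)}}{v{\left(-2488 \right)}} = \frac{103 \cdot \frac{1}{6}}{-800} = 103 \cdot \frac{1}{6} \left(- \frac{1}{800}\right) = \frac{103}{6} \left(- \frac{1}{800}\right) = - \frac{103}{4800}$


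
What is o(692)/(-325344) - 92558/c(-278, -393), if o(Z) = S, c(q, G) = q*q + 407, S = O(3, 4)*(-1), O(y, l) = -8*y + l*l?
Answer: -1254742145/1053179196 ≈ -1.1914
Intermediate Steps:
O(y, l) = l**2 - 8*y (O(y, l) = -8*y + l**2 = l**2 - 8*y)
S = 8 (S = (4**2 - 8*3)*(-1) = (16 - 24)*(-1) = -8*(-1) = 8)
c(q, G) = 407 + q**2 (c(q, G) = q**2 + 407 = 407 + q**2)
o(Z) = 8
o(692)/(-325344) - 92558/c(-278, -393) = 8/(-325344) - 92558/(407 + (-278)**2) = 8*(-1/325344) - 92558/(407 + 77284) = -1/40668 - 92558/77691 = -1254742145/1053179196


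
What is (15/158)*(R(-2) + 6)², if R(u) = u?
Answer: 120/79 ≈ 1.5190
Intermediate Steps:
(15/158)*(R(-2) + 6)² = (15/158)*(-2 + 6)² = (15*(1/158))*4² = (15/158)*16 = 120/79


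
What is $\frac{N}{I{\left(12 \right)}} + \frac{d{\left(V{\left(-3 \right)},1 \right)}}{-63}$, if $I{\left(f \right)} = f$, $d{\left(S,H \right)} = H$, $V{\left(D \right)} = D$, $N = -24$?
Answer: $- \frac{127}{63} \approx -2.0159$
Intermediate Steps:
$\frac{N}{I{\left(12 \right)}} + \frac{d{\left(V{\left(-3 \right)},1 \right)}}{-63} = - \frac{24}{12} + 1 \frac{1}{-63} = \left(-24\right) \frac{1}{12} + 1 \left(- \frac{1}{63}\right) = -2 - \frac{1}{63} = - \frac{127}{63}$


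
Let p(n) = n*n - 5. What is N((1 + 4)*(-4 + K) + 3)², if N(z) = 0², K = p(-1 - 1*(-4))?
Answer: 0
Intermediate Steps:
p(n) = -5 + n² (p(n) = n² - 5 = -5 + n²)
K = 4 (K = -5 + (-1 - 1*(-4))² = -5 + (-1 + 4)² = -5 + 3² = -5 + 9 = 4)
N(z) = 0
N((1 + 4)*(-4 + K) + 3)² = 0² = 0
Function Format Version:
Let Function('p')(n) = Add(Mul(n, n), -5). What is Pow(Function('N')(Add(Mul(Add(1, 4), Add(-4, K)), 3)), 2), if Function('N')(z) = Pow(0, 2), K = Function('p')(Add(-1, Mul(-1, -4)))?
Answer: 0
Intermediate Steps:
Function('p')(n) = Add(-5, Pow(n, 2)) (Function('p')(n) = Add(Pow(n, 2), -5) = Add(-5, Pow(n, 2)))
K = 4 (K = Add(-5, Pow(Add(-1, Mul(-1, -4)), 2)) = Add(-5, Pow(Add(-1, 4), 2)) = Add(-5, Pow(3, 2)) = Add(-5, 9) = 4)
Function('N')(z) = 0
Pow(Function('N')(Add(Mul(Add(1, 4), Add(-4, K)), 3)), 2) = Pow(0, 2) = 0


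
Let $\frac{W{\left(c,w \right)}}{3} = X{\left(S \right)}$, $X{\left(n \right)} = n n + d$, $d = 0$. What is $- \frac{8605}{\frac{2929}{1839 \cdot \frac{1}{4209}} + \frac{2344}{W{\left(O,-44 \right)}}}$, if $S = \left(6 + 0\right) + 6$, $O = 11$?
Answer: $- \frac{284842710}{222086507} \approx -1.2826$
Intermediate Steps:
$S = 12$ ($S = 6 + 6 = 12$)
$X{\left(n \right)} = n^{2}$ ($X{\left(n \right)} = n n + 0 = n^{2} + 0 = n^{2}$)
$W{\left(c,w \right)} = 432$ ($W{\left(c,w \right)} = 3 \cdot 12^{2} = 3 \cdot 144 = 432$)
$- \frac{8605}{\frac{2929}{1839 \cdot \frac{1}{4209}} + \frac{2344}{W{\left(O,-44 \right)}}} = - \frac{8605}{\frac{2929}{1839 \cdot \frac{1}{4209}} + \frac{2344}{432}} = - \frac{8605}{\frac{2929}{1839 \cdot \frac{1}{4209}} + 2344 \cdot \frac{1}{432}} = - \frac{8605}{\frac{2929}{\frac{613}{1403}} + \frac{293}{54}} = - \frac{8605}{2929 \cdot \frac{1403}{613} + \frac{293}{54}} = - \frac{8605}{\frac{4109387}{613} + \frac{293}{54}} = - \frac{8605}{\frac{222086507}{33102}} = \left(-8605\right) \frac{33102}{222086507} = - \frac{284842710}{222086507}$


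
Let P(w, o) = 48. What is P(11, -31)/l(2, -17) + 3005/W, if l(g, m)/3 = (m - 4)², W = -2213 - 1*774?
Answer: -1277413/1317267 ≈ -0.96974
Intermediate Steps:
W = -2987 (W = -2213 - 774 = -2987)
l(g, m) = 3*(-4 + m)² (l(g, m) = 3*(m - 4)² = 3*(-4 + m)²)
P(11, -31)/l(2, -17) + 3005/W = 48/((3*(-4 - 17)²)) + 3005/(-2987) = 48/((3*(-21)²)) + 3005*(-1/2987) = 48/((3*441)) - 3005/2987 = 48/1323 - 3005/2987 = 48*(1/1323) - 3005/2987 = 16/441 - 3005/2987 = -1277413/1317267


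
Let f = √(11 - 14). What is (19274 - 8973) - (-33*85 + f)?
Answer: 13106 - I*√3 ≈ 13106.0 - 1.732*I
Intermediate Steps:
f = I*√3 (f = √(-3) = I*√3 ≈ 1.732*I)
(19274 - 8973) - (-33*85 + f) = (19274 - 8973) - (-33*85 + I*√3) = 10301 - (-2805 + I*√3) = 10301 + (2805 - I*√3) = 13106 - I*√3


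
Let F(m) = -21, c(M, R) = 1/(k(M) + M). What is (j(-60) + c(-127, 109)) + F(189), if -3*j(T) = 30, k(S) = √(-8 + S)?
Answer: -504311/16264 - 3*I*√15/16264 ≈ -31.008 - 0.0007144*I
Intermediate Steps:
j(T) = -10 (j(T) = -⅓*30 = -10)
c(M, R) = 1/(M + √(-8 + M)) (c(M, R) = 1/(√(-8 + M) + M) = 1/(M + √(-8 + M)))
(j(-60) + c(-127, 109)) + F(189) = (-10 + 1/(-127 + √(-8 - 127))) - 21 = (-10 + 1/(-127 + √(-135))) - 21 = (-10 + 1/(-127 + 3*I*√15)) - 21 = -31 + 1/(-127 + 3*I*√15)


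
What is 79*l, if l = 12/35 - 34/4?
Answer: -45109/70 ≈ -644.41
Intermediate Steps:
l = -571/70 (l = 12*(1/35) - 34*¼ = 12/35 - 17/2 = -571/70 ≈ -8.1571)
79*l = 79*(-571/70) = -45109/70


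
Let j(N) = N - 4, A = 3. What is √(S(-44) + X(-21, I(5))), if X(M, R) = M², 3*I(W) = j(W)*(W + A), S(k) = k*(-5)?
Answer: √661 ≈ 25.710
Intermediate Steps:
j(N) = -4 + N
S(k) = -5*k
I(W) = (-4 + W)*(3 + W)/3 (I(W) = ((-4 + W)*(W + 3))/3 = ((-4 + W)*(3 + W))/3 = (-4 + W)*(3 + W)/3)
√(S(-44) + X(-21, I(5))) = √(-5*(-44) + (-21)²) = √(220 + 441) = √661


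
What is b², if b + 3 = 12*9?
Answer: 11025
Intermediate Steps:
b = 105 (b = -3 + 12*9 = -3 + 108 = 105)
b² = 105² = 11025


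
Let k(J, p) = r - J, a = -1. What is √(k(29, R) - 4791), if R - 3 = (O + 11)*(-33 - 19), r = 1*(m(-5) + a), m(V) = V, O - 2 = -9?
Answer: I*√4826 ≈ 69.469*I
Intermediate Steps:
O = -7 (O = 2 - 9 = -7)
r = -6 (r = 1*(-5 - 1) = 1*(-6) = -6)
R = -205 (R = 3 + (-7 + 11)*(-33 - 19) = 3 + 4*(-52) = 3 - 208 = -205)
k(J, p) = -6 - J
√(k(29, R) - 4791) = √((-6 - 1*29) - 4791) = √((-6 - 29) - 4791) = √(-35 - 4791) = √(-4826) = I*√4826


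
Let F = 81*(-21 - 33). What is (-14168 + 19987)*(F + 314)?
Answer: -23625140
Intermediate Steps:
F = -4374 (F = 81*(-54) = -4374)
(-14168 + 19987)*(F + 314) = (-14168 + 19987)*(-4374 + 314) = 5819*(-4060) = -23625140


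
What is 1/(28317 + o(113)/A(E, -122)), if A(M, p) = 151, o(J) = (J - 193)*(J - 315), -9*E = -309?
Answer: 151/4292027 ≈ 3.5182e-5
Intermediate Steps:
E = 103/3 (E = -⅑*(-309) = 103/3 ≈ 34.333)
o(J) = (-315 + J)*(-193 + J) (o(J) = (-193 + J)*(-315 + J) = (-315 + J)*(-193 + J))
1/(28317 + o(113)/A(E, -122)) = 1/(28317 + (60795 + 113² - 508*113)/151) = 1/(28317 + (60795 + 12769 - 57404)*(1/151)) = 1/(28317 + 16160*(1/151)) = 1/(28317 + 16160/151) = 1/(4292027/151) = 151/4292027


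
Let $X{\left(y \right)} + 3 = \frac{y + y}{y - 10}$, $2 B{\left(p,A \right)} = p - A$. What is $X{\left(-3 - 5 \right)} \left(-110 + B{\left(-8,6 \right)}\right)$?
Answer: $247$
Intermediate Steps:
$B{\left(p,A \right)} = \frac{p}{2} - \frac{A}{2}$ ($B{\left(p,A \right)} = \frac{p - A}{2} = \frac{p}{2} - \frac{A}{2}$)
$X{\left(y \right)} = -3 + \frac{2 y}{-10 + y}$ ($X{\left(y \right)} = -3 + \frac{y + y}{y - 10} = -3 + \frac{2 y}{-10 + y}$)
$X{\left(-3 - 5 \right)} \left(-110 + B{\left(-8,6 \right)}\right) = \frac{30 - \left(-3 - 5\right)}{-10 - 8} \left(-110 + \left(\frac{1}{2} \left(-8\right) - 3\right)\right) = \frac{30 - \left(-3 - 5\right)}{-10 - 8} \left(-110 - 7\right) = \frac{30 - -8}{-10 - 8} \left(-110 - 7\right) = \frac{30 + 8}{-18} \left(-117\right) = \left(- \frac{1}{18}\right) 38 \left(-117\right) = \left(- \frac{19}{9}\right) \left(-117\right) = 247$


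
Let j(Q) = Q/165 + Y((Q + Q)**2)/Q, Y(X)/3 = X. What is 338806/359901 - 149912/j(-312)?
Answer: 54236491009/1324075779 ≈ 40.962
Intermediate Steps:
Y(X) = 3*X
j(Q) = 1981*Q/165 (j(Q) = Q/165 + (3*(Q + Q)**2)/Q = Q*(1/165) + (3*(2*Q)**2)/Q = Q/165 + (3*(4*Q**2))/Q = Q/165 + (12*Q**2)/Q = Q/165 + 12*Q = 1981*Q/165)
338806/359901 - 149912/j(-312) = 338806/359901 - 149912/((1981/165)*(-312)) = 338806*(1/359901) - 149912/(-206024/55) = 338806/359901 - 149912*(-55/206024) = 338806/359901 + 147235/3679 = 54236491009/1324075779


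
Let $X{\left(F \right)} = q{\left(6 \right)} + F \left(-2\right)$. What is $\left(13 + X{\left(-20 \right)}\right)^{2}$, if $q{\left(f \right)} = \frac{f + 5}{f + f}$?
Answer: $\frac{418609}{144} \approx 2907.0$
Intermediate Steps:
$q{\left(f \right)} = \frac{5 + f}{2 f}$
$X{\left(F \right)} = \frac{11}{12} - 2 F$ ($X{\left(F \right)} = \frac{5 + 6}{2 \cdot 6} + F \left(-2\right) = \frac{1}{2} \cdot \frac{1}{6} \cdot 11 - 2 F = \frac{11}{12} - 2 F$)
$\left(13 + X{\left(-20 \right)}\right)^{2} = \left(13 + \left(\frac{11}{12} - -40\right)\right)^{2} = \left(13 + \left(\frac{11}{12} + 40\right)\right)^{2} = \left(13 + \frac{491}{12}\right)^{2} = \left(\frac{647}{12}\right)^{2} = \frac{418609}{144}$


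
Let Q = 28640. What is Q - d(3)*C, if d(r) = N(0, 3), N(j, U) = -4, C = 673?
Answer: 31332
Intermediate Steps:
d(r) = -4
Q - d(3)*C = 28640 - (-4)*673 = 28640 - 1*(-2692) = 28640 + 2692 = 31332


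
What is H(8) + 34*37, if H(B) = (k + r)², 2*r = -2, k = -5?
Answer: 1294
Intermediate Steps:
r = -1 (r = (½)*(-2) = -1)
H(B) = 36 (H(B) = (-5 - 1)² = (-6)² = 36)
H(8) + 34*37 = 36 + 34*37 = 36 + 1258 = 1294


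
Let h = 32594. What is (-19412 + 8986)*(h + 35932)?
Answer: -714452076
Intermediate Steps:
(-19412 + 8986)*(h + 35932) = (-19412 + 8986)*(32594 + 35932) = -10426*68526 = -714452076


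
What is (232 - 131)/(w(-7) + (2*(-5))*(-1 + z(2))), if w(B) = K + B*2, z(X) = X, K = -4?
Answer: -101/28 ≈ -3.6071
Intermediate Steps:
w(B) = -4 + 2*B (w(B) = -4 + B*2 = -4 + 2*B)
(232 - 131)/(w(-7) + (2*(-5))*(-1 + z(2))) = (232 - 131)/((-4 + 2*(-7)) + (2*(-5))*(-1 + 2)) = 101/((-4 - 14) - 10*1) = 101/(-18 - 10) = 101/(-28) = 101*(-1/28) = -101/28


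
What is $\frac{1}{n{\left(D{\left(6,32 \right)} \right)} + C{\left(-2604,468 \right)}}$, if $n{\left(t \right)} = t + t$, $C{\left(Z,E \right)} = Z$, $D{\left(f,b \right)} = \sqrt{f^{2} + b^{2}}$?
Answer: $- \frac{651}{1694144} - \frac{\sqrt{265}}{1694144} \approx -0.00039387$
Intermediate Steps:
$D{\left(f,b \right)} = \sqrt{b^{2} + f^{2}}$
$n{\left(t \right)} = 2 t$
$\frac{1}{n{\left(D{\left(6,32 \right)} \right)} + C{\left(-2604,468 \right)}} = \frac{1}{2 \sqrt{32^{2} + 6^{2}} - 2604} = \frac{1}{2 \sqrt{1024 + 36} - 2604} = \frac{1}{2 \sqrt{1060} - 2604} = \frac{1}{2 \cdot 2 \sqrt{265} - 2604} = \frac{1}{4 \sqrt{265} - 2604} = \frac{1}{-2604 + 4 \sqrt{265}}$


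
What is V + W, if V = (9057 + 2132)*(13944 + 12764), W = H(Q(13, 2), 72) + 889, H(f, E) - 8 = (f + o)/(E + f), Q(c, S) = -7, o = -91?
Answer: 19424385987/65 ≈ 2.9884e+8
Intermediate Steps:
H(f, E) = 8 + (-91 + f)/(E + f) (H(f, E) = 8 + (f - 91)/(E + f) = 8 + (-91 + f)/(E + f))
W = 58207/65 (W = (-91 + 8*72 + 9*(-7))/(72 - 7) + 889 = (-91 + 576 - 63)/65 + 889 = (1/65)*422 + 889 = 422/65 + 889 = 58207/65 ≈ 895.49)
V = 298835812 (V = 11189*26708 = 298835812)
V + W = 298835812 + 58207/65 = 19424385987/65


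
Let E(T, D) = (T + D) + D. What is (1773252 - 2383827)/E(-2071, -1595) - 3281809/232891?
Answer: 124931825176/1225239551 ≈ 101.97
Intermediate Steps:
E(T, D) = T + 2*D (E(T, D) = (D + T) + D = T + 2*D)
(1773252 - 2383827)/E(-2071, -1595) - 3281809/232891 = (1773252 - 2383827)/(-2071 + 2*(-1595)) - 3281809/232891 = -610575/(-2071 - 3190) - 3281809*1/232891 = -610575/(-5261) - 3281809/232891 = -610575*(-1/5261) - 3281809/232891 = 610575/5261 - 3281809/232891 = 124931825176/1225239551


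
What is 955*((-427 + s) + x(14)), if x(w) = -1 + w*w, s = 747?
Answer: 491825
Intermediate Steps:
x(w) = -1 + w²
955*((-427 + s) + x(14)) = 955*((-427 + 747) + (-1 + 14²)) = 955*(320 + (-1 + 196)) = 955*(320 + 195) = 955*515 = 491825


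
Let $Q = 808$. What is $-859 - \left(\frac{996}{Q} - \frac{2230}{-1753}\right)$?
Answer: $- \frac{305064011}{354106} \approx -861.5$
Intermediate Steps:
$-859 - \left(\frac{996}{Q} - \frac{2230}{-1753}\right) = -859 - \left(\frac{996}{808} - \frac{2230}{-1753}\right) = -859 - \left(996 \cdot \frac{1}{808} - - \frac{2230}{1753}\right) = -859 - \left(\frac{249}{202} + \frac{2230}{1753}\right) = -859 - \frac{886957}{354106} = - \frac{305064011}{354106}$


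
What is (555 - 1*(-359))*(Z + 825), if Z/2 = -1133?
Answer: -1317074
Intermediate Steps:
Z = -2266 (Z = 2*(-1133) = -2266)
(555 - 1*(-359))*(Z + 825) = (555 - 1*(-359))*(-2266 + 825) = (555 + 359)*(-1441) = 914*(-1441) = -1317074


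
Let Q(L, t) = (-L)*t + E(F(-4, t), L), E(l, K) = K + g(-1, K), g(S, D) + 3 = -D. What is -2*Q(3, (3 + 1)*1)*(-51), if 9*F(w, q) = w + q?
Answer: -1530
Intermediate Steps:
g(S, D) = -3 - D
F(w, q) = q/9 + w/9 (F(w, q) = (w + q)/9 = (q + w)/9 = q/9 + w/9)
E(l, K) = -3 (E(l, K) = K + (-3 - K) = -3)
Q(L, t) = -3 - L*t (Q(L, t) = (-L)*t - 3 = -L*t - 3 = -3 - L*t)
-2*Q(3, (3 + 1)*1)*(-51) = -2*(-3 - 1*3*(3 + 1)*1)*(-51) = -2*(-3 - 1*3*4*1)*(-51) = -2*(-3 - 1*3*4)*(-51) = -2*(-3 - 12)*(-51) = -2*(-15)*(-51) = 30*(-51) = -1530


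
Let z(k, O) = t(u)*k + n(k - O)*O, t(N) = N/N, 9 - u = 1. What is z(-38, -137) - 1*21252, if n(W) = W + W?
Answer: -48416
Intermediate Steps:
u = 8 (u = 9 - 1*1 = 9 - 1 = 8)
t(N) = 1
n(W) = 2*W
z(k, O) = k + O*(-2*O + 2*k) (z(k, O) = 1*k + (2*(k - O))*O = k + (-2*O + 2*k)*O = k + O*(-2*O + 2*k))
z(-38, -137) - 1*21252 = (-38 - 2*(-137)*(-137 - 1*(-38))) - 1*21252 = (-38 - 2*(-137)*(-137 + 38)) - 21252 = (-38 - 2*(-137)*(-99)) - 21252 = (-38 - 27126) - 21252 = -27164 - 21252 = -48416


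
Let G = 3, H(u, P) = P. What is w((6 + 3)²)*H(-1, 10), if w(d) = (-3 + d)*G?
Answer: 2340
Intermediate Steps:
w(d) = -9 + 3*d (w(d) = (-3 + d)*3 = -9 + 3*d)
w((6 + 3)²)*H(-1, 10) = (-9 + 3*(6 + 3)²)*10 = (-9 + 3*9²)*10 = (-9 + 3*81)*10 = (-9 + 243)*10 = 234*10 = 2340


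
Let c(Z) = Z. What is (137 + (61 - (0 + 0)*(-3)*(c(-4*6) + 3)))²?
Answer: 39204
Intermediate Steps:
(137 + (61 - (0 + 0)*(-3)*(c(-4*6) + 3)))² = (137 + (61 - (0 + 0)*(-3)*(-4*6 + 3)))² = (137 + (61 - 0*(-3)*(-24 + 3)))² = (137 + (61 - 0*(-21)))² = (137 + (61 - 1*0))² = (137 + (61 + 0))² = (137 + 61)² = 198² = 39204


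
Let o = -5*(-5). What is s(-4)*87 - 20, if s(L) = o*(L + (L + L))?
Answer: -26120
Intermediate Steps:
o = 25
s(L) = 75*L (s(L) = 25*(L + (L + L)) = 25*(L + 2*L) = 25*(3*L) = 75*L)
s(-4)*87 - 20 = (75*(-4))*87 - 20 = -300*87 - 20 = -26100 - 20 = -26120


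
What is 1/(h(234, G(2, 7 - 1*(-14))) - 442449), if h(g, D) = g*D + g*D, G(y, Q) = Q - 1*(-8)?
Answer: -1/428877 ≈ -2.3317e-6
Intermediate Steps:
G(y, Q) = 8 + Q (G(y, Q) = Q + 8 = 8 + Q)
h(g, D) = 2*D*g (h(g, D) = D*g + D*g = 2*D*g)
1/(h(234, G(2, 7 - 1*(-14))) - 442449) = 1/(2*(8 + (7 - 1*(-14)))*234 - 442449) = 1/(2*(8 + (7 + 14))*234 - 442449) = 1/(2*(8 + 21)*234 - 442449) = 1/(2*29*234 - 442449) = 1/(13572 - 442449) = 1/(-428877) = -1/428877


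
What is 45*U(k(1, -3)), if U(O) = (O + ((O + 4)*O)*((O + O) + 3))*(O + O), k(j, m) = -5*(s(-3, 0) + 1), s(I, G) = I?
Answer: 2907000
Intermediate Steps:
k(j, m) = 10 (k(j, m) = -5*(-3 + 1) = -5*(-2) = 10)
U(O) = 2*O*(O + O*(3 + 2*O)*(4 + O)) (U(O) = (O + ((4 + O)*O)*(2*O + 3))*(2*O) = (O + (O*(4 + O))*(3 + 2*O))*(2*O) = (O + O*(3 + 2*O)*(4 + O))*(2*O) = 2*O*(O + O*(3 + 2*O)*(4 + O)))
45*U(k(1, -3)) = 45*(10²*(26 + 4*10² + 22*10)) = 45*(100*(26 + 4*100 + 220)) = 45*(100*(26 + 400 + 220)) = 45*(100*646) = 45*64600 = 2907000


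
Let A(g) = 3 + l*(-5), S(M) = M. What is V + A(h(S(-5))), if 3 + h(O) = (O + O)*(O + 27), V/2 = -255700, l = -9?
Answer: -511352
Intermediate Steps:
V = -511400 (V = 2*(-255700) = -511400)
h(O) = -3 + 2*O*(27 + O) (h(O) = -3 + (O + O)*(O + 27) = -3 + (2*O)*(27 + O) = -3 + 2*O*(27 + O))
A(g) = 48 (A(g) = 3 - 9*(-5) = 3 + 45 = 48)
V + A(h(S(-5))) = -511400 + 48 = -511352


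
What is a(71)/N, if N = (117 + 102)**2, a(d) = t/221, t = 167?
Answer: 167/10599381 ≈ 1.5756e-5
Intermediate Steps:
a(d) = 167/221
N = 47961 (N = 219**2 = 47961)
a(71)/N = (167/221)/47961 = (167/221)*(1/47961) = 167/10599381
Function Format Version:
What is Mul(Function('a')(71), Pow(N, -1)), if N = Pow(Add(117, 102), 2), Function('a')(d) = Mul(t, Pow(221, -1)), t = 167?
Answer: Rational(167, 10599381) ≈ 1.5756e-5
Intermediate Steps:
Function('a')(d) = Rational(167, 221) (Function('a')(d) = Mul(167, Pow(221, -1)) = Mul(167, Rational(1, 221)) = Rational(167, 221))
N = 47961 (N = Pow(219, 2) = 47961)
Mul(Function('a')(71), Pow(N, -1)) = Mul(Rational(167, 221), Pow(47961, -1)) = Mul(Rational(167, 221), Rational(1, 47961)) = Rational(167, 10599381)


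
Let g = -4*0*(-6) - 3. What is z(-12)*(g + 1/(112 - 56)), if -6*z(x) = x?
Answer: -167/28 ≈ -5.9643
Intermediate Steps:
z(x) = -x/6
g = -3 (g = 0*(-6) - 3 = 0 - 3 = -3)
z(-12)*(g + 1/(112 - 56)) = (-⅙*(-12))*(-3 + 1/(112 - 56)) = 2*(-3 + 1/56) = 2*(-167/56) = -167/28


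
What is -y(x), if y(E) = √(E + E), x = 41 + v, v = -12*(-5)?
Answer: -√202 ≈ -14.213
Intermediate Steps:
v = 60
x = 101 (x = 41 + 60 = 101)
y(E) = √2*√E (y(E) = √(2*E) = √2*√E)
-y(x) = -√2*√101 = -√202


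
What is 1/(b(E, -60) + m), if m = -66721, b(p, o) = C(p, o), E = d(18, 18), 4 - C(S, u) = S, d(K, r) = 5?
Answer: -1/66722 ≈ -1.4988e-5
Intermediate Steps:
C(S, u) = 4 - S
E = 5
b(p, o) = 4 - p
1/(b(E, -60) + m) = 1/((4 - 1*5) - 66721) = 1/((4 - 5) - 66721) = 1/(-1 - 66721) = 1/(-66722) = -1/66722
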